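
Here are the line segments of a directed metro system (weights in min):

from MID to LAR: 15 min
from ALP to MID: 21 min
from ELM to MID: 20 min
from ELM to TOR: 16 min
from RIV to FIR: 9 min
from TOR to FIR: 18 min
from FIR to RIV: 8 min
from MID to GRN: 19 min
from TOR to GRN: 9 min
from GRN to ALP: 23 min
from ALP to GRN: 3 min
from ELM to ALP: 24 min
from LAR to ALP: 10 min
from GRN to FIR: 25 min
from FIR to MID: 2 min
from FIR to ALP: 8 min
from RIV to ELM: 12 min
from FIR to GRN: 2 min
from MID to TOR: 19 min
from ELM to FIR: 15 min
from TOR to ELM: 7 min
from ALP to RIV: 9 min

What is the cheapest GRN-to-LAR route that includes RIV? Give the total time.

Shortest GRN→RIV: GRN–ALP–RIV = 32
Best RIV to LAR: RIV–FIR–MID–LAR costing 26
Total via RIV: 32 + 26 = 58 min.

58 min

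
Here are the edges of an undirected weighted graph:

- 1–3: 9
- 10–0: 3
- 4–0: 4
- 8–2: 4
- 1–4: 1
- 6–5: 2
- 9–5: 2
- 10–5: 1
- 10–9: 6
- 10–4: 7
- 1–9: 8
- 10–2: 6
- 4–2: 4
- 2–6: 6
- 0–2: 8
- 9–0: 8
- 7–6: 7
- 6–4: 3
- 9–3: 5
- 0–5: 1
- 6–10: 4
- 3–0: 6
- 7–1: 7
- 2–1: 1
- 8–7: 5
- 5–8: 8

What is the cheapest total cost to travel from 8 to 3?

14

Running Dijkstra from 8:
8: 0
2: 4  (via 8)
1: 5  (via 2)
7: 5  (via 8)
4: 6  (via 1)
5: 8  (via 8)
0: 9  (via 5)
6: 9  (via 4)
10: 9  (via 5)
9: 10  (via 5)
3: 14  (via 1)
Shortest route: 8 → 2 → 1 → 3 = 14.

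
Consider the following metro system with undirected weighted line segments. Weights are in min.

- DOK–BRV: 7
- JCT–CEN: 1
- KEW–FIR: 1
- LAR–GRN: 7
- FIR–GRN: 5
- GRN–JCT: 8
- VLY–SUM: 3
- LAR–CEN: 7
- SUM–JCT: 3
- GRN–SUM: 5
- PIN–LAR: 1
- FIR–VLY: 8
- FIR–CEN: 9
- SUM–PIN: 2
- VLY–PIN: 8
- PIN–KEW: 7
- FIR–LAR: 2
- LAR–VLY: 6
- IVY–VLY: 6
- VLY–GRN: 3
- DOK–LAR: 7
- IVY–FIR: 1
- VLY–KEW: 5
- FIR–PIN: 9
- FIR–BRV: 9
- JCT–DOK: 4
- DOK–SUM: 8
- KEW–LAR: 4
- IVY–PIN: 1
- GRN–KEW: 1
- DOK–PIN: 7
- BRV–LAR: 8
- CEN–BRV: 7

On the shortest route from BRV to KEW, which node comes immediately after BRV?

Candidate routes:
BRV - LAR - FIR - KEW: 8+2+1 = 11
BRV - FIR - KEW: 9+1 = 10
The minimum is 10 min via BRV - FIR - KEW.
So from BRV the first move is to FIR.

FIR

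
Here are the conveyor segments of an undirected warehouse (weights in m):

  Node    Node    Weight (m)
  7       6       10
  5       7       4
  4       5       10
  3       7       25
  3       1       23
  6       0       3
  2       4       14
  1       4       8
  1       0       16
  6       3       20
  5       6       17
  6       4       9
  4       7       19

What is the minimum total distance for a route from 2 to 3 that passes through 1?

Best 2 to 1: 2–4–1 costing 22
Best 1 to 3: 1–3 costing 23
Total via 1: 22 + 23 = 45 m.

45 m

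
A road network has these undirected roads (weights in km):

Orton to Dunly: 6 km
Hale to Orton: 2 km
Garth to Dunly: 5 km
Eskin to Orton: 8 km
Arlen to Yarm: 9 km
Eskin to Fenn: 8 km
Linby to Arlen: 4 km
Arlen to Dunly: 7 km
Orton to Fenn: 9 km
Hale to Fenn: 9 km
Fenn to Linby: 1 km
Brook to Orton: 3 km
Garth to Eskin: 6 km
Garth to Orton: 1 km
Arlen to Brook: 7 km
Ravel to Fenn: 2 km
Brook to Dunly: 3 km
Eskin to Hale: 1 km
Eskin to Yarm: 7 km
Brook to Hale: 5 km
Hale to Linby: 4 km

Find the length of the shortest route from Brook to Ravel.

Candidate routes:
Brook - Arlen - Linby - Fenn - Ravel: 7+4+1+2 = 14
Brook - Orton - Fenn - Ravel: 3+9+2 = 14
Brook - Hale - Eskin - Fenn - Ravel: 5+1+8+2 = 16
Brook - Hale - Linby - Fenn - Ravel: 5+4+1+2 = 12
Cheapest is Brook - Hale - Linby - Fenn - Ravel at 12 km.

12 km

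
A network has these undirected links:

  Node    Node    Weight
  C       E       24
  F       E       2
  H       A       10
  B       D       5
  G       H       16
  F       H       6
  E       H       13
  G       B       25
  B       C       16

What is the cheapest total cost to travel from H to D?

Candidate routes:
H–E–C–B–D: 13+24+16+5 = 58
H–F–E–C–B–D: 6+2+24+16+5 = 53
H–G–B–D: 16+25+5 = 46
Cheapest is H–G–B–D at 46.

46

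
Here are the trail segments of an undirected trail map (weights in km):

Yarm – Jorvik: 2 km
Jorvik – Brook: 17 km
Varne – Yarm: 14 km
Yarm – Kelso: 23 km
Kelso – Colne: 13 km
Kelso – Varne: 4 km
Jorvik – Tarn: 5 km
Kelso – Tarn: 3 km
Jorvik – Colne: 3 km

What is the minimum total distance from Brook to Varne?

29 km

Running Dijkstra from Brook:
Brook: 0
Jorvik: 17  (via Brook)
Yarm: 19  (via Jorvik)
Colne: 20  (via Jorvik)
Tarn: 22  (via Jorvik)
Kelso: 25  (via Tarn)
Varne: 29  (via Kelso)
Shortest route: Brook → Jorvik → Tarn → Kelso → Varne = 29 km.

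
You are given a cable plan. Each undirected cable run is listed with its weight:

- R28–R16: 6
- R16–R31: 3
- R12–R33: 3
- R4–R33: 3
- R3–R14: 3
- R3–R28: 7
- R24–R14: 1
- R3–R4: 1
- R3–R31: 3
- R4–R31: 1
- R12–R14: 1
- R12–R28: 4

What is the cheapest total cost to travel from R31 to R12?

Running Dijkstra from R31:
R31: 0
R4: 1  (via R31)
R3: 2  (via R4)
R16: 3  (via R31)
R33: 4  (via R4)
R14: 5  (via R3)
R12: 6  (via R14)
Shortest route: R31–R4–R3–R14–R12 = 6.

6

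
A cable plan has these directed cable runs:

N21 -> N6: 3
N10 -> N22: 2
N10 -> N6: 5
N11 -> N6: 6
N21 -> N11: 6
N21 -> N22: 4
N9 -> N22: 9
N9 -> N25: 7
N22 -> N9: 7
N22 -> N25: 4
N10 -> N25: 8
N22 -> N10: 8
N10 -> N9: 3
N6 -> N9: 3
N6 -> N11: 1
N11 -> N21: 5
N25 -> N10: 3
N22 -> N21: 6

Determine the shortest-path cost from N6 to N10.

13

Shortest distances from N6:
N6: 0
N11: 1  (via N6)
N9: 3  (via N6)
N21: 6  (via N11)
N22: 10  (via N21)
N25: 10  (via N9)
N10: 13  (via N25)
Shortest route: N6–N9–N25–N10 = 13.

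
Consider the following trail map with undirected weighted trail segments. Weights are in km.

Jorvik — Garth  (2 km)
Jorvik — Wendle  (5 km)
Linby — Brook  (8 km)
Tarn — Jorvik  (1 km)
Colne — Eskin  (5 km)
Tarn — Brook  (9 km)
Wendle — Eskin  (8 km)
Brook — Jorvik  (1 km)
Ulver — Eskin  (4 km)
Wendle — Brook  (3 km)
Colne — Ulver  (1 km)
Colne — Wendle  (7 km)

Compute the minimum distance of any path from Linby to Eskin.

19 km

Running Dijkstra from Linby:
Linby: 0
Brook: 8  (via Linby)
Jorvik: 9  (via Brook)
Tarn: 10  (via Jorvik)
Garth: 11  (via Jorvik)
Wendle: 11  (via Brook)
Colne: 18  (via Wendle)
Ulver: 19  (via Colne)
Eskin: 19  (via Wendle)
Shortest route: Linby–Brook–Wendle–Eskin = 19 km.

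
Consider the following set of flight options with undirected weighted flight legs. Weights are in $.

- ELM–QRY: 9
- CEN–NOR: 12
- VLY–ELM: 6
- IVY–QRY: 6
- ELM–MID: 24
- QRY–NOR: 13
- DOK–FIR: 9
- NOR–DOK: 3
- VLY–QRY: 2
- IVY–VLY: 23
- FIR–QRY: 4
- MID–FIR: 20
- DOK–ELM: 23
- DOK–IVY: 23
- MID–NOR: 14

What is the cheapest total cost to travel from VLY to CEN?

$27

Settle nodes by increasing distance from VLY:
VLY: 0
QRY: 2  (via VLY)
FIR: 6  (via QRY)
ELM: 6  (via VLY)
IVY: 8  (via QRY)
NOR: 15  (via QRY)
DOK: 15  (via FIR)
MID: 26  (via FIR)
CEN: 27  (via NOR)
Shortest route: VLY → QRY → NOR → CEN = $27.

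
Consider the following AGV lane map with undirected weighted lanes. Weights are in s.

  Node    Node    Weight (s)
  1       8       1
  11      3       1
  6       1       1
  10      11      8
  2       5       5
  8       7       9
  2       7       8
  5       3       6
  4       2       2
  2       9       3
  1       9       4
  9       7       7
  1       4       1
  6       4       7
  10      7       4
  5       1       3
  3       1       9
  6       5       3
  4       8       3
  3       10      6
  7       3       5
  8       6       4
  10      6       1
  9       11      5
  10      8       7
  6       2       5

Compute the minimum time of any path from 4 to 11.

10 s

Enumerating some paths:
4 → 1 → 5 → 3 → 11: 1+3+6+1 = 11
4 → 1 → 3 → 11: 1+9+1 = 11
4 → 1 → 9 → 11: 1+4+5 = 10
The minimum is 10 s via 4 → 1 → 9 → 11.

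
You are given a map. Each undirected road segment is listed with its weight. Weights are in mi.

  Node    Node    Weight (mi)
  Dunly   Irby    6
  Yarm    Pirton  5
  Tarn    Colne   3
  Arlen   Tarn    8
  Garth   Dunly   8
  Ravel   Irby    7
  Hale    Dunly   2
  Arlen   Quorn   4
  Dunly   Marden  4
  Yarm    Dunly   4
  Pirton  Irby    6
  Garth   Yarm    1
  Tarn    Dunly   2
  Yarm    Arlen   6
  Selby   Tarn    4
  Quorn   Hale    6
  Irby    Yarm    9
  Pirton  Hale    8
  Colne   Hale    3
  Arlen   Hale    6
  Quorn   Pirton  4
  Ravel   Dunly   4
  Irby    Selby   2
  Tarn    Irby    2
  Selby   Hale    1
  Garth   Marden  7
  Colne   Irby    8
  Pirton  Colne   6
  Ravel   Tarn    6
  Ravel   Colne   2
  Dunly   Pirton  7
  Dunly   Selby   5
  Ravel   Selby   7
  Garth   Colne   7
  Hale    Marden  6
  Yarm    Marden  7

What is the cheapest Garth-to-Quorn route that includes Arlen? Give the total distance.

11 mi

Best Garth to Arlen: Garth–Yarm–Arlen costing 7
Best Arlen to Quorn: Arlen–Quorn costing 4
Total via Arlen: 7 + 4 = 11 mi.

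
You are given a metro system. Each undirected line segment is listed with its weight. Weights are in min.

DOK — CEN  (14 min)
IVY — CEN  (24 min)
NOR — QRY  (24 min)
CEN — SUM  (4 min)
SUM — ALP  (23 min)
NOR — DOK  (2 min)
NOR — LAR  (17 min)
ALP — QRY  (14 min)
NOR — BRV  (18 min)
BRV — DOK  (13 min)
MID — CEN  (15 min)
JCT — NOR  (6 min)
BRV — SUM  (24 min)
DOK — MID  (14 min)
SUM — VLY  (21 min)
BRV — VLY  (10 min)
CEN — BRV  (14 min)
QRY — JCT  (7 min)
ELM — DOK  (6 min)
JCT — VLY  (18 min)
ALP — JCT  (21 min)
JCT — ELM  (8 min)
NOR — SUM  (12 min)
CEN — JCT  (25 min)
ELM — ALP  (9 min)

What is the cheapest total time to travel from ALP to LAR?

34 min

Enumerating some paths:
ALP → ELM → JCT → NOR → LAR: 9+8+6+17 = 40
ALP → ELM → DOK → NOR → LAR: 9+6+2+17 = 34
The minimum is 34 min via ALP → ELM → DOK → NOR → LAR.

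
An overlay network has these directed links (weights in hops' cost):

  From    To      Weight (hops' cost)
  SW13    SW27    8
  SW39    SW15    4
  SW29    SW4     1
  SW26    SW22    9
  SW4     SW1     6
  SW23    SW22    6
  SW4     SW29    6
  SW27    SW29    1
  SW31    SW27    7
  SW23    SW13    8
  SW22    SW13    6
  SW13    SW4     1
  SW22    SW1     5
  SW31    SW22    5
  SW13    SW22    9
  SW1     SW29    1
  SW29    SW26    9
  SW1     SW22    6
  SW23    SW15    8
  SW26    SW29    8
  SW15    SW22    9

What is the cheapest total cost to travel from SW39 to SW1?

Settle nodes by increasing distance from SW39:
SW39: 0
SW15: 4  (via SW39)
SW22: 13  (via SW15)
SW1: 18  (via SW22)
Shortest route: SW39–SW15–SW22–SW1 = 18 hops' cost.

18 hops' cost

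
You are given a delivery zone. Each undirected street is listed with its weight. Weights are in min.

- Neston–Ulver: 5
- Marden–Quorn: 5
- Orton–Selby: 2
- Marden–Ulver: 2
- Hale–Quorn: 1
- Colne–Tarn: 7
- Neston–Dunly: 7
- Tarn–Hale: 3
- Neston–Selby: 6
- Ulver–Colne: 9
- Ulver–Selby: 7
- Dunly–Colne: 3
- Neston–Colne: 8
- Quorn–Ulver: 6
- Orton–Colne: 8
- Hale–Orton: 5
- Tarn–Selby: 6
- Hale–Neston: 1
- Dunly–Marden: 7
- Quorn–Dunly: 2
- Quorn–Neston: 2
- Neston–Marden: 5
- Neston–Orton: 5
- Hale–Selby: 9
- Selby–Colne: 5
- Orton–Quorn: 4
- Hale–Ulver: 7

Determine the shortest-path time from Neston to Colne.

Compare a few routes:
Neston–Colne: 8 = 8
Neston–Quorn–Dunly–Colne: 2+2+3 = 7
Cheapest is Neston–Quorn–Dunly–Colne at 7 min.

7 min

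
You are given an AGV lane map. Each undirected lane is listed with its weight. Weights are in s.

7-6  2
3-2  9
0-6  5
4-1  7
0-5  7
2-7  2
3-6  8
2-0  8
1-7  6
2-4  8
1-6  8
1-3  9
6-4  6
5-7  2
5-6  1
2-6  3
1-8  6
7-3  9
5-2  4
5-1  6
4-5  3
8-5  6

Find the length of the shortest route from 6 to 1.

Settle nodes by increasing distance from 6:
6: 0
5: 1  (via 6)
7: 2  (via 6)
2: 3  (via 6)
4: 4  (via 5)
0: 5  (via 6)
1: 7  (via 5)
Shortest route: 6 → 5 → 1 = 7 s.

7 s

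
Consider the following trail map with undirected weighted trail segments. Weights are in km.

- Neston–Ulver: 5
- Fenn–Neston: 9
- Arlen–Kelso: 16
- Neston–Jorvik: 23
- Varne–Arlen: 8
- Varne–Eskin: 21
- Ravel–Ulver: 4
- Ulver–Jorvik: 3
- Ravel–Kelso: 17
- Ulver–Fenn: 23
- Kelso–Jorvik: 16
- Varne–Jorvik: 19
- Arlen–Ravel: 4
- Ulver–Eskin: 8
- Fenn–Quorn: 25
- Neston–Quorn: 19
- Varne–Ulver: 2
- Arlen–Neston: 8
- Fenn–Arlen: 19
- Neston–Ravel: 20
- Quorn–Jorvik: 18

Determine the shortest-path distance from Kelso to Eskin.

27 km

Enumerating some paths:
Kelso → Jorvik → Ulver → Eskin: 16+3+8 = 27
Kelso → Ravel → Ulver → Eskin: 17+4+8 = 29
Cheapest is Kelso → Jorvik → Ulver → Eskin at 27 km.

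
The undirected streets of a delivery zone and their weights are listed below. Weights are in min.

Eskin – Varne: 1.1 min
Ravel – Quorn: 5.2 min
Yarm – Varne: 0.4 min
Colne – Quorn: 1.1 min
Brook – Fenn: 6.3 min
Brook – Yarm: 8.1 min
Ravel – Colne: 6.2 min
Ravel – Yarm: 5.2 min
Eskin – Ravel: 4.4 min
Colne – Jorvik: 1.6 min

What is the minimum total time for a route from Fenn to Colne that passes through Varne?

26.5 min

Best Fenn to Varne: Fenn–Brook–Yarm–Varne costing 14.8
Best Varne to Colne: Varne–Eskin–Ravel–Colne costing 11.7
Total via Varne: 14.8 + 11.7 = 26.5 min.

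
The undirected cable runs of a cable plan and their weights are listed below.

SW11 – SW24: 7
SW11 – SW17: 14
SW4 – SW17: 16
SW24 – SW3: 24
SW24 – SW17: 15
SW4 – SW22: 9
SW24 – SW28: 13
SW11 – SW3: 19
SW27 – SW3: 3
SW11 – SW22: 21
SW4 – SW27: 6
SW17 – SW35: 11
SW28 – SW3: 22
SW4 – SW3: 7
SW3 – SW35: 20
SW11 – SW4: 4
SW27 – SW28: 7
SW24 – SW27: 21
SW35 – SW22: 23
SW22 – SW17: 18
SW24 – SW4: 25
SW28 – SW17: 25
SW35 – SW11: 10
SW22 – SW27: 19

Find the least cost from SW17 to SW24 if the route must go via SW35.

Shortest SW17→SW35: SW17–SW35 = 11
Shortest SW35→SW24: SW35–SW11–SW24 = 17
Total via SW35: 11 + 17 = 28.

28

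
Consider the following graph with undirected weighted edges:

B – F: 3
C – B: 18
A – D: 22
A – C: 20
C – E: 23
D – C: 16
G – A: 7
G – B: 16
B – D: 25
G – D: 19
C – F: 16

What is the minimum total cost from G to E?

Compare a few routes:
G → D → C → E: 19+16+23 = 58
G → A → C → E: 7+20+23 = 50
G → B → C → E: 16+18+23 = 57
The minimum is 50 via G → A → C → E.

50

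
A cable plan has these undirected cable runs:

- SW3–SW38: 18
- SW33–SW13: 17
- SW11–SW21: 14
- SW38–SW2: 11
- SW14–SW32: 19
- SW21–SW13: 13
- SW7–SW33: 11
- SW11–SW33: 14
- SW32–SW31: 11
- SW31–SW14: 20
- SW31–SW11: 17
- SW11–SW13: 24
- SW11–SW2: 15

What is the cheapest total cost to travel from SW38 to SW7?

51

Enumerating some paths:
SW38 - SW2 - SW11 - SW33 - SW7: 11+15+14+11 = 51
SW38 - SW2 - SW11 - SW13 - SW33 - SW7: 11+15+24+17+11 = 78
The minimum is 51 via SW38 - SW2 - SW11 - SW33 - SW7.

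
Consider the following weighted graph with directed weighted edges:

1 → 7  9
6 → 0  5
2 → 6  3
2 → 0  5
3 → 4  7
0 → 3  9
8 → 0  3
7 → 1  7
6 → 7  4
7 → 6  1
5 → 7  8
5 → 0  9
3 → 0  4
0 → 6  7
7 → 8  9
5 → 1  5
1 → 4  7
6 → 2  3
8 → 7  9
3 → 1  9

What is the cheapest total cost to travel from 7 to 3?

Compare a few routes:
7–6–2–0–3: 1+3+5+9 = 18
7–6–0–3: 1+5+9 = 15
The minimum is 15 via 7–6–0–3.

15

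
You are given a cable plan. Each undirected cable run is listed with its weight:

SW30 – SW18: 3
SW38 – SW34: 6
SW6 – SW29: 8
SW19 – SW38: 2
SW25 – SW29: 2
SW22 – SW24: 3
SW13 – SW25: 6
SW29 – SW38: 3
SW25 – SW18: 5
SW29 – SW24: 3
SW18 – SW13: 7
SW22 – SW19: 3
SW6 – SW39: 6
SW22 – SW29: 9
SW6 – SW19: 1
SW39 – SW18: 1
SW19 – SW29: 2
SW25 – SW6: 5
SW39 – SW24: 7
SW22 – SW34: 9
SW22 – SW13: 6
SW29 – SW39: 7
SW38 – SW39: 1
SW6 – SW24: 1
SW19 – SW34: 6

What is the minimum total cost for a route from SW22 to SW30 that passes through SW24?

12

Shortest SW22→SW24: SW22 → SW24 = 3
Best SW24 to SW30: SW24 → SW6 → SW19 → SW38 → SW39 → SW18 → SW30 costing 9
Total via SW24: 3 + 9 = 12.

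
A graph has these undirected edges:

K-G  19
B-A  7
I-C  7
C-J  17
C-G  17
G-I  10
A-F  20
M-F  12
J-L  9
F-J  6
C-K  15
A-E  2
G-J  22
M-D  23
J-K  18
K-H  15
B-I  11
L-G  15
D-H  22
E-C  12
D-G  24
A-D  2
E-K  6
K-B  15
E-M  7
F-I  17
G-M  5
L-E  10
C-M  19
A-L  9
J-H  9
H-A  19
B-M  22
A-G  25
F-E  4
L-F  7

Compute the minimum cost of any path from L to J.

Enumerating some paths:
L - F - J: 7+6 = 13
L - E - F - J: 10+4+6 = 20
L - J: 9 = 9
The minimum is 9 via L - J.

9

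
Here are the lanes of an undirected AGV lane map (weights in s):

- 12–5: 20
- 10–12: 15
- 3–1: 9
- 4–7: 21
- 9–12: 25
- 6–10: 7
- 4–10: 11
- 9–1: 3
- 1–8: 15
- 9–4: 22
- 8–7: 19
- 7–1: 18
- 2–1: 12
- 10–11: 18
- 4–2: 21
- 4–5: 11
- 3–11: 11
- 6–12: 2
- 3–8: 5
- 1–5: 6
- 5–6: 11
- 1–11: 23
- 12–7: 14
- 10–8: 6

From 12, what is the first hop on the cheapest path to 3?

Candidate routes:
12 → 6 → 10 → 8 → 3: 2+7+6+5 = 20
12 → 6 → 5 → 1 → 3: 2+11+6+9 = 28
12 → 10 → 8 → 3: 15+6+5 = 26
The minimum is 20 s via 12 → 6 → 10 → 8 → 3.
So from 12 the first move is to 6.

6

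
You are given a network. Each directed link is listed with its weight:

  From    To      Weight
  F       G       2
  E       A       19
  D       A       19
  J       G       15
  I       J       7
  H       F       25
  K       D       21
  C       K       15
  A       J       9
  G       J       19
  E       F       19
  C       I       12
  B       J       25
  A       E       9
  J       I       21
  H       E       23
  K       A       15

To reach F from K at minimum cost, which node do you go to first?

A

Candidate routes:
K - D - A - E - F: 21+19+9+19 = 68
K - A - E - F: 15+9+19 = 43
Cheapest is K - A - E - F at 43.
So from K the first move is to A.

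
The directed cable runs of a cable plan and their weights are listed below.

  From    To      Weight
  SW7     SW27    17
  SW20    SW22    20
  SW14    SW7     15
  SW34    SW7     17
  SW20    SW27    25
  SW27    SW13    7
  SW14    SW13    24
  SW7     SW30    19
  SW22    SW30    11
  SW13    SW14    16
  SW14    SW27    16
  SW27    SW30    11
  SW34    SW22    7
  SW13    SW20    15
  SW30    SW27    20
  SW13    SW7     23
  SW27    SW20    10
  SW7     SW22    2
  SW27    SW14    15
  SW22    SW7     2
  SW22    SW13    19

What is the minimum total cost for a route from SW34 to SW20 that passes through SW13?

Best SW34 to SW13: SW34 → SW22 → SW13 costing 26
Shortest SW13→SW20: SW13 → SW20 = 15
Total via SW13: 26 + 15 = 41.

41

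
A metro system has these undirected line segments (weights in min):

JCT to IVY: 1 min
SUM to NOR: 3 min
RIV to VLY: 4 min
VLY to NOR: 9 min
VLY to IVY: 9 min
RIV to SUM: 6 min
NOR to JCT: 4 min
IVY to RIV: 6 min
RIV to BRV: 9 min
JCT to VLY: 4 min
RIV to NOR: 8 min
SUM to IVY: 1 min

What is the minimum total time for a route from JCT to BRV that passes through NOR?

Best JCT to NOR: JCT → NOR costing 4
Best NOR to BRV: NOR → RIV → BRV costing 17
Total via NOR: 4 + 17 = 21 min.

21 min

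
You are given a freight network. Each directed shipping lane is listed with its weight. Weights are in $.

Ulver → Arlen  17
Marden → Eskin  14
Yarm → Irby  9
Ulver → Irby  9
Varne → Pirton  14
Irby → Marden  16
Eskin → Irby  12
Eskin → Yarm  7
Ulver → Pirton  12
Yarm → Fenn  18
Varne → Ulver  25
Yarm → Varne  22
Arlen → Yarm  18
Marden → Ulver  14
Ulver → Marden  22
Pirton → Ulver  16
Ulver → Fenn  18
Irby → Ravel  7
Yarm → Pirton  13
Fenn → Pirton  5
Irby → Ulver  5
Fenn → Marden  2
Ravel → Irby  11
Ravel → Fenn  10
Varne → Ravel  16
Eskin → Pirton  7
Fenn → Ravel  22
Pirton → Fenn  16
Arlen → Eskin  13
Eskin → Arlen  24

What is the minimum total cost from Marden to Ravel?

Running Dijkstra from Marden:
Marden: 0
Ulver: 14  (via Marden)
Eskin: 14  (via Marden)
Pirton: 21  (via Eskin)
Yarm: 21  (via Eskin)
Irby: 23  (via Ulver)
Ravel: 30  (via Irby)
Shortest route: Marden → Ulver → Irby → Ravel = $30.

$30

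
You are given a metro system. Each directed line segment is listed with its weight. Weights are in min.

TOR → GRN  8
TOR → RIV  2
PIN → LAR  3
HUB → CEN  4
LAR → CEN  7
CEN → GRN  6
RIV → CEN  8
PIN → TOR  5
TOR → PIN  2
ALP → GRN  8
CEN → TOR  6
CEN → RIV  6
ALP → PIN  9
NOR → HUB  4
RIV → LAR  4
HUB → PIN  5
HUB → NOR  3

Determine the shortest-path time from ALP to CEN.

Candidate routes:
ALP → PIN → TOR → RIV → CEN: 9+5+2+8 = 24
ALP → PIN → LAR → CEN: 9+3+7 = 19
The minimum is 19 min via ALP → PIN → LAR → CEN.

19 min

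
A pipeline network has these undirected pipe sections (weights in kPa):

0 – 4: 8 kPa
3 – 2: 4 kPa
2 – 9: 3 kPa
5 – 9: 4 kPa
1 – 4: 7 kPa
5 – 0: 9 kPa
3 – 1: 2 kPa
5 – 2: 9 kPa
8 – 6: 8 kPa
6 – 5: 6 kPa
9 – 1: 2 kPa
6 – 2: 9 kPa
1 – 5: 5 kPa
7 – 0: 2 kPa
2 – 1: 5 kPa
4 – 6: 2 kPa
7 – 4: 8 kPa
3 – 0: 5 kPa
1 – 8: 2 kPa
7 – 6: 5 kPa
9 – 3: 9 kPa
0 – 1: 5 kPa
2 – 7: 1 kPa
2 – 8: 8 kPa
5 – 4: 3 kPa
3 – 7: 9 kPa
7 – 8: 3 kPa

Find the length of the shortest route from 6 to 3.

Settle nodes by increasing distance from 6:
6: 0
4: 2  (via 6)
5: 5  (via 4)
7: 5  (via 6)
2: 6  (via 7)
0: 7  (via 7)
8: 8  (via 6)
1: 9  (via 4)
9: 9  (via 5)
3: 10  (via 2)
Shortest route: 6 → 7 → 2 → 3 = 10 kPa.

10 kPa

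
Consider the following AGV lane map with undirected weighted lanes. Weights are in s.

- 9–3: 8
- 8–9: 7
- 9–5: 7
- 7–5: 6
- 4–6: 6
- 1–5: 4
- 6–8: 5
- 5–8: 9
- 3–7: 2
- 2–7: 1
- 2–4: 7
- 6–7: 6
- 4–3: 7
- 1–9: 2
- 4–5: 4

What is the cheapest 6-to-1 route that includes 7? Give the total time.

Shortest 6→7: 6–7 = 6
Best 7 to 1: 7–5–1 costing 10
Total via 7: 6 + 10 = 16 s.

16 s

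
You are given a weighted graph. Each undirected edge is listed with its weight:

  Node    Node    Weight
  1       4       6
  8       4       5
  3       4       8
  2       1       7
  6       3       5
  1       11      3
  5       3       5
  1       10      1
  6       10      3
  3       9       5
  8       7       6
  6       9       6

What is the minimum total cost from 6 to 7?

21

Shortest distances from 6:
6: 0
10: 3  (via 6)
1: 4  (via 10)
3: 5  (via 6)
9: 6  (via 6)
11: 7  (via 1)
4: 10  (via 1)
5: 10  (via 3)
2: 11  (via 1)
8: 15  (via 4)
7: 21  (via 8)
Shortest route: 6 → 10 → 1 → 4 → 8 → 7 = 21.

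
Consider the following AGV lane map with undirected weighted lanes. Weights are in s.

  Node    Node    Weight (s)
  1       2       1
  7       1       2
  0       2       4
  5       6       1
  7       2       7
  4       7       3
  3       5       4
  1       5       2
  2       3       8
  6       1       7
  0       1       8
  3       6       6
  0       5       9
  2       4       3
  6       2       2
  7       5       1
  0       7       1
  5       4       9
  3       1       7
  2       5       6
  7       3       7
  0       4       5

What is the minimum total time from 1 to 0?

3 s

Enumerating some paths:
1 → 2 → 6 → 5 → 7 → 0: 1+2+1+1+1 = 6
1 → 7 → 0: 2+1 = 3
1 → 2 → 0: 1+4 = 5
1 → 5 → 7 → 0: 2+1+1 = 4
The minimum is 3 s via 1 → 7 → 0.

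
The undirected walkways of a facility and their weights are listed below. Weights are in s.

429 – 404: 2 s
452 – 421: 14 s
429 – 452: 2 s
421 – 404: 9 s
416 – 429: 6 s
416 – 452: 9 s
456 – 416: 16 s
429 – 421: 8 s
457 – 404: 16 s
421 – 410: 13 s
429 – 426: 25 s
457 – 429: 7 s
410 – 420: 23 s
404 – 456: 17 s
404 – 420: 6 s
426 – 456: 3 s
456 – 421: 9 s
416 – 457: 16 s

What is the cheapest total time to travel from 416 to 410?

Running Dijkstra from 416:
416: 0
429: 6  (via 416)
404: 8  (via 429)
452: 8  (via 429)
457: 13  (via 429)
420: 14  (via 404)
421: 14  (via 429)
456: 16  (via 416)
426: 19  (via 456)
410: 27  (via 421)
Shortest route: 416–429–421–410 = 27 s.

27 s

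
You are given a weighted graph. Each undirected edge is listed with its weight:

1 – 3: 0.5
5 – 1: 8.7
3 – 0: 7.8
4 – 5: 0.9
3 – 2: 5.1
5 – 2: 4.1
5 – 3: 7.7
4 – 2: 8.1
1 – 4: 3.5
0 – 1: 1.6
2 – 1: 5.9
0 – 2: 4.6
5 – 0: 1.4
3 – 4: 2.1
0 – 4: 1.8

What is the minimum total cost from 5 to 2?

4.1

Candidate routes:
5–2: 4.1 = 4.1
5–0–2: 1.4+4.6 = 6
5–4–0–2: 0.9+1.8+4.6 = 7.3
Cheapest is 5–2 at 4.1.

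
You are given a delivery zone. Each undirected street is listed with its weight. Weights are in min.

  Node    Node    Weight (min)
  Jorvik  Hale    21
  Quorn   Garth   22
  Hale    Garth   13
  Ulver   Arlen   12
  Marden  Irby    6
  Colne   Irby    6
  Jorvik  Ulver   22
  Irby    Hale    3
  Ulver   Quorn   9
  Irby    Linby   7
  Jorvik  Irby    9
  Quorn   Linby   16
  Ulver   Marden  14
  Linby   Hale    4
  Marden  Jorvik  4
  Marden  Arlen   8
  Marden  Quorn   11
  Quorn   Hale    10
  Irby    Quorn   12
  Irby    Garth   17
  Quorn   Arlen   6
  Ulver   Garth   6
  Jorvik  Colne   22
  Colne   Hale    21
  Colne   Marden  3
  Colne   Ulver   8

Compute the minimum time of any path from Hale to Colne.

9 min

Shortest distances from Hale:
Hale: 0
Irby: 3  (via Hale)
Linby: 4  (via Hale)
Colne: 9  (via Irby)
Shortest route: Hale–Irby–Colne = 9 min.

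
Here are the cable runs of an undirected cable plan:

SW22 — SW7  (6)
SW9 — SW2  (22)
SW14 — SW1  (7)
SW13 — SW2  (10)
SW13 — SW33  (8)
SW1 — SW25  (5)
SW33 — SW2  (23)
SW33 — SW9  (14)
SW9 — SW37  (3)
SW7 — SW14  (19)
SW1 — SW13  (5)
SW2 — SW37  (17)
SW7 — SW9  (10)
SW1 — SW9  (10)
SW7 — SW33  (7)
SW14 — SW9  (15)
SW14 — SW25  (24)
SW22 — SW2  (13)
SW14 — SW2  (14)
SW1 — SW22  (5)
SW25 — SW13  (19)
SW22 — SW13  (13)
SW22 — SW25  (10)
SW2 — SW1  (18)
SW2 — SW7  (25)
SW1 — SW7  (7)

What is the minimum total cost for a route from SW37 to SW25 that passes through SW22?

Best SW37 to SW22: SW37–SW9–SW1–SW22 costing 18
Shortest SW22→SW25: SW22–SW25 = 10
Total via SW22: 18 + 10 = 28.

28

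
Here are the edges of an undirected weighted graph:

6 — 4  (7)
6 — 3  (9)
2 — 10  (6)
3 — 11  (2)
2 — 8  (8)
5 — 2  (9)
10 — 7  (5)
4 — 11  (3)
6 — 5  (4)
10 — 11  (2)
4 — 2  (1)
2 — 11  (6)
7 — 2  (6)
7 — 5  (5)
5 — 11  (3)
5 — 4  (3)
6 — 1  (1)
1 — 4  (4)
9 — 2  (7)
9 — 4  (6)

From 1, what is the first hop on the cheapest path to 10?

4

Candidate routes:
1 → 4 → 2 → 10: 4+1+6 = 11
1 → 6 → 5 → 11 → 10: 1+4+3+2 = 10
1 → 4 → 11 → 10: 4+3+2 = 9
Cheapest is 1 → 4 → 11 → 10 at 9.
So from 1 the first move is to 4.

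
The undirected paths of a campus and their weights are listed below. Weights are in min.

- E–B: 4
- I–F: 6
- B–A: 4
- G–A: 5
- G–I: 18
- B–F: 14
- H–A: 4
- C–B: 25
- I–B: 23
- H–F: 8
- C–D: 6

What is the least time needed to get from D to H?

39 min

Compare a few routes:
D–C–B–A–H: 6+25+4+4 = 39
D–C–B–F–H: 6+25+14+8 = 53
Cheapest is D–C–B–A–H at 39 min.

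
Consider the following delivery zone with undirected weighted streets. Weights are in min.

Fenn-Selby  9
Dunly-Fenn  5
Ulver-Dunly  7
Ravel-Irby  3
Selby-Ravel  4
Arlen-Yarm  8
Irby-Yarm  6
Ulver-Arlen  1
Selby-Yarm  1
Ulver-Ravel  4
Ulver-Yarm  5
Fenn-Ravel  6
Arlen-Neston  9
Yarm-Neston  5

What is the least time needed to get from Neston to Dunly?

Candidate routes:
Neston - Yarm - Ulver - Dunly: 5+5+7 = 17
Neston - Yarm - Selby - Fenn - Dunly: 5+1+9+5 = 20
Cheapest is Neston - Yarm - Ulver - Dunly at 17 min.

17 min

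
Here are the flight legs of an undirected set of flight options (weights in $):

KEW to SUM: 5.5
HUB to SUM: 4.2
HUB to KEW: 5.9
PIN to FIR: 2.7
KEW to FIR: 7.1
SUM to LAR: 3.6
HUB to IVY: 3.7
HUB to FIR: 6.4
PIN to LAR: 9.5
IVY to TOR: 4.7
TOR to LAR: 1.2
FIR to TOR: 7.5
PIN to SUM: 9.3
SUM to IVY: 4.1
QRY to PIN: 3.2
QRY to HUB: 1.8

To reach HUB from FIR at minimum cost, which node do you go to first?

HUB

Compare a few routes:
FIR - HUB: 6.4 = 6.4
FIR - PIN - QRY - HUB: 2.7+3.2+1.8 = 7.7
Cheapest is FIR - HUB at $6.4.
So from FIR the first move is to HUB.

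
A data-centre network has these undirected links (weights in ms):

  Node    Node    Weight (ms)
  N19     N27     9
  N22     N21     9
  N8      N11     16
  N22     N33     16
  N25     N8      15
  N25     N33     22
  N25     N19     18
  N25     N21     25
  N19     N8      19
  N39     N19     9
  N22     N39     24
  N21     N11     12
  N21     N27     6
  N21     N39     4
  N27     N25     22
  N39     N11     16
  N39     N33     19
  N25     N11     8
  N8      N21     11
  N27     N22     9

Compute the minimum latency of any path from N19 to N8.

19 ms

Candidate routes:
N19 - N8: 19 = 19
N19 - N27 - N21 - N8: 9+6+11 = 26
N19 - N39 - N21 - N8: 9+4+11 = 24
The minimum is 19 ms via N19 - N8.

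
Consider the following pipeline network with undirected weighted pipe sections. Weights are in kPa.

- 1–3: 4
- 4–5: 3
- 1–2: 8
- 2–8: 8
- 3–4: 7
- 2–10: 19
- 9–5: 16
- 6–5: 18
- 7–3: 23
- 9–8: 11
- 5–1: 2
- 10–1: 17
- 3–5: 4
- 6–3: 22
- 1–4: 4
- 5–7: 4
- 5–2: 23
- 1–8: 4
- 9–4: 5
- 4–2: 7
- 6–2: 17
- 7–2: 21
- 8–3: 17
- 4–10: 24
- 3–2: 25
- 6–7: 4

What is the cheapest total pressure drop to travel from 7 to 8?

Settle nodes by increasing distance from 7:
7: 0
5: 4  (via 7)
6: 4  (via 7)
1: 6  (via 5)
4: 7  (via 5)
3: 8  (via 5)
8: 10  (via 1)
Shortest route: 7 → 5 → 1 → 8 = 10 kPa.

10 kPa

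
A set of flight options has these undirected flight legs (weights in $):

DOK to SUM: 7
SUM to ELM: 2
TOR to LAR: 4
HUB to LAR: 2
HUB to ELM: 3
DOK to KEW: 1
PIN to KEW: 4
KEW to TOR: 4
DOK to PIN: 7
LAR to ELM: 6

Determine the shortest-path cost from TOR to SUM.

Running Dijkstra from TOR:
TOR: 0
KEW: 4  (via TOR)
LAR: 4  (via TOR)
DOK: 5  (via KEW)
HUB: 6  (via LAR)
PIN: 8  (via KEW)
ELM: 9  (via HUB)
SUM: 11  (via ELM)
Shortest route: TOR → LAR → HUB → ELM → SUM = $11.

$11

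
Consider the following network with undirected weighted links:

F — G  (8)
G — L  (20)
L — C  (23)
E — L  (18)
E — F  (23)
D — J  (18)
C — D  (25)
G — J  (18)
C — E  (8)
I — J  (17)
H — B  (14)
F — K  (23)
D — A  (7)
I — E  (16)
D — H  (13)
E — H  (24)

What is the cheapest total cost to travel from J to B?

45

Shortest distances from J:
J: 0
I: 17  (via J)
D: 18  (via J)
G: 18  (via J)
A: 25  (via D)
F: 26  (via G)
H: 31  (via D)
E: 33  (via I)
L: 38  (via G)
C: 41  (via E)
B: 45  (via H)
Shortest route: J → D → H → B = 45.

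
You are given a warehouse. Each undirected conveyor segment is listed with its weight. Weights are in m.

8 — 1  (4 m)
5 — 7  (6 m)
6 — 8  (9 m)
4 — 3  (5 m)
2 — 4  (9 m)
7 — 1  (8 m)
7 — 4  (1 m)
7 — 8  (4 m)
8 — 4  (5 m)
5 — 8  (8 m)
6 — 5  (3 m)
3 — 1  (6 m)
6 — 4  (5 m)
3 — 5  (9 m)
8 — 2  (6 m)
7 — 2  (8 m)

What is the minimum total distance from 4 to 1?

Enumerating some paths:
4 - 3 - 1: 5+6 = 11
4 - 7 - 1: 1+8 = 9
Cheapest is 4 - 7 - 1 at 9 m.

9 m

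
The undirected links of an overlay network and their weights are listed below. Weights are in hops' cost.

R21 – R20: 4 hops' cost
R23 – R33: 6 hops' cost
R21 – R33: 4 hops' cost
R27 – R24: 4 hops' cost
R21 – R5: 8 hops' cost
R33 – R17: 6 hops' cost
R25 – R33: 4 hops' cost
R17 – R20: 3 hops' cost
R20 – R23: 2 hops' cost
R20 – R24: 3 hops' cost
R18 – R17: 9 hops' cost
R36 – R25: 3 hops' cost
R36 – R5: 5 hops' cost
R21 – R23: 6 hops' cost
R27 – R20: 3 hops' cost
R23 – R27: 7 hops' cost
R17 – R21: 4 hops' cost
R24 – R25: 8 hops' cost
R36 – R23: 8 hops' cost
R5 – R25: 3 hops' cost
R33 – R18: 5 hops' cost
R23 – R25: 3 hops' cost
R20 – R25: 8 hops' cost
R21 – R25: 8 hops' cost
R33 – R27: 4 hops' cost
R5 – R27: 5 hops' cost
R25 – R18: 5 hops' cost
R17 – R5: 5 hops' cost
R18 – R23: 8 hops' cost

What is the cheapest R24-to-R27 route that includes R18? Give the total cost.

Best R24 to R18: R24–R20–R23–R18 costing 13
Shortest R18→R27: R18–R33–R27 = 9
Total via R18: 13 + 9 = 22 hops' cost.

22 hops' cost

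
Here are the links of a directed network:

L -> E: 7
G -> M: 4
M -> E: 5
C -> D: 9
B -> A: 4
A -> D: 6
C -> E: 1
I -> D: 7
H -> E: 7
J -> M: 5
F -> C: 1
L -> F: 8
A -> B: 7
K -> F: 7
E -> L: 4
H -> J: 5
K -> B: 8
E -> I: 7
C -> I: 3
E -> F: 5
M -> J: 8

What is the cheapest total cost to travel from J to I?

17

Compare a few routes:
J - M - E - L - F - C - I: 5+5+4+8+1+3 = 26
J - M - E - F - C - I: 5+5+5+1+3 = 19
J - M - E - I: 5+5+7 = 17
Cheapest is J - M - E - I at 17.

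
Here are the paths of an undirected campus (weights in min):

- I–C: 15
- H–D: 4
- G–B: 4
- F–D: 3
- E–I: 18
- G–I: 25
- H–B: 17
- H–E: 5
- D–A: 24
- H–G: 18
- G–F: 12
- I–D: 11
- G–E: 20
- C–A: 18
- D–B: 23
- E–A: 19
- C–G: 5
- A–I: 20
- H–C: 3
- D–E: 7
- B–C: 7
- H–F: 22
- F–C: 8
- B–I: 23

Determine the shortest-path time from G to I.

20 min

Enumerating some paths:
G → I: 25 = 25
G → C → H → D → I: 5+3+4+11 = 23
G → C → I: 5+15 = 20
The minimum is 20 min via G → C → I.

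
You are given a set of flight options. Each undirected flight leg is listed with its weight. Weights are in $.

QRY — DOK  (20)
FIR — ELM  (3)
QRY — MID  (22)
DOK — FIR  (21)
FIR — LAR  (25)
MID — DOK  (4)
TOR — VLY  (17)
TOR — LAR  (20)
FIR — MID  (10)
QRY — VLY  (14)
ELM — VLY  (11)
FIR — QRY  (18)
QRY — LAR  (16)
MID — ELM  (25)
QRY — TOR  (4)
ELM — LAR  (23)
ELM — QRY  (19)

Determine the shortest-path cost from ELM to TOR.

Candidate routes:
ELM → QRY → TOR: 19+4 = 23
ELM → VLY → TOR: 11+17 = 28
ELM → FIR → QRY → TOR: 3+18+4 = 25
Cheapest is ELM → QRY → TOR at $23.

$23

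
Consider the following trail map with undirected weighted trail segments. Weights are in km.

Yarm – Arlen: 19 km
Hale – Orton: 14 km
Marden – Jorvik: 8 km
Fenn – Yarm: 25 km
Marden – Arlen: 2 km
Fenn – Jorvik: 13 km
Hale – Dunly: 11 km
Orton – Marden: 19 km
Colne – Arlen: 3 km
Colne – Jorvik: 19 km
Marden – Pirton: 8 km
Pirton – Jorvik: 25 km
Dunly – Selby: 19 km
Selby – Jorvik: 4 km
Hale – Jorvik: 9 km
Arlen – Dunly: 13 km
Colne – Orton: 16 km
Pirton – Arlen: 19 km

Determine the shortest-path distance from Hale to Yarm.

38 km

Compare a few routes:
Hale - Jorvik - Marden - Arlen - Yarm: 9+8+2+19 = 38
Hale - Dunly - Arlen - Yarm: 11+13+19 = 43
Cheapest is Hale - Jorvik - Marden - Arlen - Yarm at 38 km.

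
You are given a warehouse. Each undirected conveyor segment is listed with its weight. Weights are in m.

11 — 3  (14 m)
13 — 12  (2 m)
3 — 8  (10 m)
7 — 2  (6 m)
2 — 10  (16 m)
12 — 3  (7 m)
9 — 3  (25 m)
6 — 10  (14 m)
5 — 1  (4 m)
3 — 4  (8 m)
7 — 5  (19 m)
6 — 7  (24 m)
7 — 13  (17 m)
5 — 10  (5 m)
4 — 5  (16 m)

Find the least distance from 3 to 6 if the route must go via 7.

50 m

Best 3 to 7: 3 → 12 → 13 → 7 costing 26
Best 7 to 6: 7 → 6 costing 24
Total via 7: 26 + 24 = 50 m.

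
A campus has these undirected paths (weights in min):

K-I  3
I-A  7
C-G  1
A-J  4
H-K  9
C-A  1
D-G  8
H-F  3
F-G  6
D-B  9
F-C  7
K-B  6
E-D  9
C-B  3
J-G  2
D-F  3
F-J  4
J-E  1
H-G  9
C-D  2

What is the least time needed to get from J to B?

6 min

Candidate routes:
J → F → D → C → B: 4+3+2+3 = 12
J → A → C → B: 4+1+3 = 8
J → G → C → B: 2+1+3 = 6
Cheapest is J → G → C → B at 6 min.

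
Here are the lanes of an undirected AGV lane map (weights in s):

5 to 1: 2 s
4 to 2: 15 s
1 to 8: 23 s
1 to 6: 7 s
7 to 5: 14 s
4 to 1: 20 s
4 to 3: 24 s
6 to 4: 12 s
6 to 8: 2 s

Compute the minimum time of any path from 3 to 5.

45 s

Settle nodes by increasing distance from 3:
3: 0
4: 24  (via 3)
6: 36  (via 4)
8: 38  (via 6)
2: 39  (via 4)
1: 43  (via 6)
5: 45  (via 1)
Shortest route: 3 → 4 → 6 → 1 → 5 = 45 s.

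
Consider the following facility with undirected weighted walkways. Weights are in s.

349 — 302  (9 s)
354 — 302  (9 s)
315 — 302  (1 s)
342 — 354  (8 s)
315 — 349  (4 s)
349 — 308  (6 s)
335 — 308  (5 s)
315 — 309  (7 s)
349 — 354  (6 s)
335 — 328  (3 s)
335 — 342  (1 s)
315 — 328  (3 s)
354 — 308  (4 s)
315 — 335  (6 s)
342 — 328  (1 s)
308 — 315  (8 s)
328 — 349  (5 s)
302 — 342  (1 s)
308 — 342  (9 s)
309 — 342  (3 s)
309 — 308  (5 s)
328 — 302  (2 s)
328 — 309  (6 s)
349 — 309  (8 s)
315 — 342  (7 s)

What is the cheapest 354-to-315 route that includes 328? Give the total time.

12 s

Shortest 354→328: 354–342–328 = 9
Shortest 328→315: 328–315 = 3
Total via 328: 9 + 3 = 12 s.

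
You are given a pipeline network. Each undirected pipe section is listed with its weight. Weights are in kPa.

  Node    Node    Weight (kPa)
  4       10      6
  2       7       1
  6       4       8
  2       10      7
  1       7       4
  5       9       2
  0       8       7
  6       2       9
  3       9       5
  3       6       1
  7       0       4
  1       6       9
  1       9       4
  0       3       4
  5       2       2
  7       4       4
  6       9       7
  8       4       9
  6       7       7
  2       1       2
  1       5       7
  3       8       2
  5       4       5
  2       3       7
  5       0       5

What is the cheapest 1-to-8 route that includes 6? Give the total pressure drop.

Best 1 to 6: 1–6 costing 9
Shortest 6→8: 6–3–8 = 3
Total via 6: 9 + 3 = 12 kPa.

12 kPa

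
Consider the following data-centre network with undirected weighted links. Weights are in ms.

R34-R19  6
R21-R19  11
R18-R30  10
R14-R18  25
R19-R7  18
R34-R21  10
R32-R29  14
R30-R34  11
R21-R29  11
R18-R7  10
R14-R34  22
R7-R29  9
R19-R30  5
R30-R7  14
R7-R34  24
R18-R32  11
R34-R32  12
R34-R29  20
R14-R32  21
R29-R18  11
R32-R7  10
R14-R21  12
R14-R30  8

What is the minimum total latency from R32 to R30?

21 ms

Shortest distances from R32:
R32: 0
R7: 10  (via R32)
R18: 11  (via R32)
R34: 12  (via R32)
R29: 14  (via R32)
R19: 18  (via R34)
R30: 21  (via R18)
Shortest route: R32 → R18 → R30 = 21 ms.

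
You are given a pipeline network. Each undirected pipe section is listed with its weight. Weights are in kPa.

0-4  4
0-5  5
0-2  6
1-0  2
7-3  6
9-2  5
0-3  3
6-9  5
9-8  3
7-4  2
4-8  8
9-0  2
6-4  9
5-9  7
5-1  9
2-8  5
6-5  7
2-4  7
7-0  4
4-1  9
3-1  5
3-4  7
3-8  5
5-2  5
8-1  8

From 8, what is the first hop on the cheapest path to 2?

Candidate routes:
8 → 9 → 0 → 2: 3+2+6 = 11
8 → 2: 5 = 5
8 → 9 → 2: 3+5 = 8
Cheapest is 8 → 2 at 5 kPa.
So from 8 the first move is to 2.

2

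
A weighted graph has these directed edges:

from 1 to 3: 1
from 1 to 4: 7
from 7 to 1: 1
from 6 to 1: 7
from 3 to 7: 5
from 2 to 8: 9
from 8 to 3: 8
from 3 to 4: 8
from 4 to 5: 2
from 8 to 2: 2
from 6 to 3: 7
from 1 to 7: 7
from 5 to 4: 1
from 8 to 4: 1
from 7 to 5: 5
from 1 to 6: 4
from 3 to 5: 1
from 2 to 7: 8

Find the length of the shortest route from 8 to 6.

Shortest distances from 8:
8: 0
4: 1  (via 8)
2: 2  (via 8)
5: 3  (via 4)
3: 8  (via 8)
7: 10  (via 2)
1: 11  (via 7)
6: 15  (via 1)
Shortest route: 8–2–7–1–6 = 15.

15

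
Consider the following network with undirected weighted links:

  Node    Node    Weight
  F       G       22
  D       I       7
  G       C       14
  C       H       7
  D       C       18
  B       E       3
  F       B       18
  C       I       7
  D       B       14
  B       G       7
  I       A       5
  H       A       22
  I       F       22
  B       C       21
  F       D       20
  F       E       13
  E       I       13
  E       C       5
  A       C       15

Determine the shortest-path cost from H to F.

25

Settle nodes by increasing distance from H:
H: 0
C: 7  (via H)
E: 12  (via C)
I: 14  (via C)
B: 15  (via E)
A: 19  (via I)
D: 21  (via I)
G: 21  (via C)
F: 25  (via E)
Shortest route: H–C–E–F = 25.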